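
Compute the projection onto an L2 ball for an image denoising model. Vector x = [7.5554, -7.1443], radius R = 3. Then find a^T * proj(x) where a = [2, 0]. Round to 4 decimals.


Step 1: Compute ||x|| (intermediates to 6 decimals).
||x|| = sqrt(7.5554^2 + (-7.1443)^2) = 10.398322
Step 2: Project.
Since ||x|| > R, scale = R/||x|| = 3/10.398322 = 0.288508, proj(x) = scale * x
proj(x) = [2.179793, -2.061188]
Step 3: Dot product.
a^T * proj(x) = 2*2.179793 + 0*(-2.061188) = 4.3596


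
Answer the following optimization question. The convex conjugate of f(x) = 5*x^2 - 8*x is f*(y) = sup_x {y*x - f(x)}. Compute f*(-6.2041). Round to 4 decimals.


f*(y) = sup_x {y*x - a*x^2 - b*x} = sup_x {(y-b)*x - a*x^2}
FOC: (y - b) - 2a*x = 0 => x* = (y - b)/(2a)
x* = (-6.2041 + 8)/(2*5) = 0.1796
f*(-6.2041) = (y-b)^2/(4a) = (-6.2041 + 8)^2/(4*5)
= 3.2253/20 = 0.1613


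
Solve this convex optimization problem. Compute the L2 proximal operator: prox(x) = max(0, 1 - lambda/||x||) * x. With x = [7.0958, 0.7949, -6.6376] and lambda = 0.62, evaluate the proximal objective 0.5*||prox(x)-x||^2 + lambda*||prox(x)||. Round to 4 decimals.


Step 1: Compute ||x||.
||x|| = 9.7488
Step 2: Compute scaling factor.
scale = max(0, 1 - 0.62/9.7488) = 0.9364
Step 3: prox(x) = [6.6445, 0.7443, -6.2155]
||prox(x)|| = 9.1288
Step 4: Proximal objective.
0.5*||prox-x||^2 = 0.1922
lambda*||prox|| = 5.6599
Total = 5.8521


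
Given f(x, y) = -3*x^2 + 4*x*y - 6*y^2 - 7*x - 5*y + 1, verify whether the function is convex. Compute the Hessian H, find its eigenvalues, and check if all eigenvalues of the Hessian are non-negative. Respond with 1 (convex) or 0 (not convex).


The Hessian of f(x,y) = -3*x^2 + 4*x*y - 6*y^2 - 7*x - 5*y + 1 is:
H = [[-6, 4], [4, -12]]
Trace = -6 - 12 = -18
Determinant = -6*-12 - (4)^2 = 56
Discriminant = (-18)^2 - 4*56 = 100.0
Eigenvalues: lambda_1 = -14.0, lambda_2 = -4.0
The function is not convex.

0


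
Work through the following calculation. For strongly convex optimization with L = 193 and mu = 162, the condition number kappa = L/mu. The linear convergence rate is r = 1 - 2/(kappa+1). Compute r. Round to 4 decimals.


Step 1: Compute the condition number.
kappa = L/mu = 193/162 = 1.1914
Step 2: Compute the convergence rate.
r = 1 - 2/(kappa + 1) = 1 - 2*mu/(L + mu) = (L - mu)/(L + mu) = 31/355 = 0.0873


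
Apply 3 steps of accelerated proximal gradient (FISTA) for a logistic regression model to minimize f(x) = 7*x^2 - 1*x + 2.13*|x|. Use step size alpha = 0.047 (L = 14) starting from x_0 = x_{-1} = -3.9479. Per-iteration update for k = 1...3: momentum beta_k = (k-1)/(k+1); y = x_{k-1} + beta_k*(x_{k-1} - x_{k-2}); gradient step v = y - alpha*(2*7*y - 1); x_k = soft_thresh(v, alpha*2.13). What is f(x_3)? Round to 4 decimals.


FISTA on f(x) = 7*x^2 - 1*x + 2.13*|x|
L = 14, alpha = 0.047
Iteration 1: beta = 0.0, y = -3.9479 + 0.0*(-3.9479 + 3.9479) = -3.9479
  grad(y) = -56.2706, v = y - alpha*grad = -1.3032
  prox(v) = soft_thresh(-1.3032, 0.1001) = -1.2031
Iteration 2: beta = 0.3333, y = -1.2031 + 0.3333*(-1.2031 + 3.9479) = -0.2881
  grad(y) = -5.0338, v = y - alpha*grad = -0.0515
  prox(v) = soft_thresh(-0.0515, 0.1001) = 0.0
Iteration 3: beta = 0.5, y = 0.0 + 0.5*(0.0 + 1.2031) = 0.6015
  grad(y) = 7.4215, v = y - alpha*grad = 0.2527
  prox(v) = soft_thresh(0.2527, 0.1001) = 0.1526
f(x_3) = 7*0.1526^2 - 1*0.1526 + 2.13*|0.1526| = 0.3355


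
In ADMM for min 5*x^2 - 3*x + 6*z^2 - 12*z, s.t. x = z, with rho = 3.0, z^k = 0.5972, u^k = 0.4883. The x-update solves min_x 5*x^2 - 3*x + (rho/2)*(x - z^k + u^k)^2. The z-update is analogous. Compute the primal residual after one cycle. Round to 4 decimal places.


ADMM iteration with rho = 3.0, z^k = 0.5972, u^k = 0.4883
Step 1: x-update.
Minimize 5*x^2 - 3*x + (3.0/2)*(x - 0.5972 + 0.4883)^2
FOC: (2*5 + 3.0)*x = 3 + 3.0*(0.5972 - 0.4883)
x^{k+1} = 0.2559
Step 2: z-update.
Minimize 6*z^2 - 12*z + (3.0/2)*(0.2559 - z + 0.4883)^2
FOC: (2*6 + 3.0)*z = 12 + 3.0*(0.2559 + 0.4883)
z^{k+1} = 0.9488
Step 3: u-update.
u^{k+1} = 0.4883 + 0.2559 - 0.9488 = -0.2046
Step 4: Primal residual = |0.2559 - 0.9488| = 0.6929


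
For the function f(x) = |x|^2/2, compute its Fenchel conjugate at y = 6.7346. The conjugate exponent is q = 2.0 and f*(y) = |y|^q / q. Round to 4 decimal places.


The conjugate exponent q satisfies 1/p + 1/q = 1.
p = 2, so q = 2/(2 - 1) = 2.0
|y|^q = 6.7346^2.0 = 45.3548
f*(6.7346) = 45.3548 / 2.0 = 22.6774


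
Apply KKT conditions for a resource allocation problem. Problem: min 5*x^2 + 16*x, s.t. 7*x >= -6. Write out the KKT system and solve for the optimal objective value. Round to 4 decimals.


Step 1: Try lambda = 0 (constraint inactive).
x_unc = -16/(2*5) = -1.6
Check: 7*-1.6 = -11.2 < -6 -- violated!
Step 2: Constraint must be active: 7*x = -6
x* = -6/7 = -0.8571 (rounded; the exact value -6/7 is used below)
lambda = (2*5*(-6/7) + 16)/7 = 1.0612
Step 3: Compute optimal value.
f(x*) = 5*(-6/7)^2 + 16*(-6/7) = -10.0408


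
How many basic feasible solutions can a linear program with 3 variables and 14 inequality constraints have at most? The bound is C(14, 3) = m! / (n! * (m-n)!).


Each vertex corresponds to some choice of n active constraints out of m, so the number of vertices is at most C(m, n) = m! / (n!(m-n)!).
m = 14, n = 3
Numerator: 14 * 13 * 12
Denominator: 3! = 6
C(14, 3) = 364


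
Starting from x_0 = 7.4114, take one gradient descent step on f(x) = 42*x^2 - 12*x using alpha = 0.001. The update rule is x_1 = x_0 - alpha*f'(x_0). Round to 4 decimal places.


We compute the gradient at x_0 and apply the update.
f'(x) = 84*x - 12
f'(7.4114) = 84*7.4114 - 12 = 610.5576
x_1 = 7.4114 - 0.001*610.5576 = 6.8008


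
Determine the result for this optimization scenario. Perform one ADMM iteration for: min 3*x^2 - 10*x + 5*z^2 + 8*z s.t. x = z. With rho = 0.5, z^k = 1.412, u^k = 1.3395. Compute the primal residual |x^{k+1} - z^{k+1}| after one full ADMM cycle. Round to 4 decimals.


ADMM iteration with rho = 0.5, z^k = 1.412, u^k = 1.3395
Step 1: x-update.
Minimize 3*x^2 - 10*x + (0.5/2)*(x - 1.412 + 1.3395)^2
FOC: (2*3 + 0.5)*x = 10 + 0.5*(1.412 - 1.3395)
x^{k+1} = 1.544
Step 2: z-update.
Minimize 5*z^2 + 8*z + (0.5/2)*(1.544 - z + 1.3395)^2
FOC: (2*5 + 0.5)*z = -8 + 0.5*(1.544 + 1.3395)
z^{k+1} = -0.6246
Step 3: u-update.
u^{k+1} = 1.3395 + 1.544 + 0.6246 = 3.5081
Step 4: Primal residual = |1.544 + 0.6246| = 2.1686


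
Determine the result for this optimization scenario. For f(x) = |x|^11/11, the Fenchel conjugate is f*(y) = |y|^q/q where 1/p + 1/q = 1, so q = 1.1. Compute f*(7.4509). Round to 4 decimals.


The conjugate exponent q satisfies 1/p + 1/q = 1.
p = 11, so q = 11/(11 - 1) = 1.1
|y|^q = 7.4509^1.1 = 9.1081
f*(7.4509) = 9.1081 / 1.1 = 8.2801


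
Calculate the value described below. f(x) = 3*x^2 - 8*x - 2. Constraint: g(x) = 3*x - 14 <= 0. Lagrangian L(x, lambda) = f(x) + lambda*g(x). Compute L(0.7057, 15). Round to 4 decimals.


Step 1: Evaluate f(x).
f(0.7057) = 3*0.7057^2 - 8*0.7057 - 2 = -6.1516
Step 2: Evaluate g(x).
g(0.7057) = 3*0.7057 - 14 = -11.8829
Step 3: Compute Lagrangian.
L = -6.1516 + 15*-11.8829 = -184.3951


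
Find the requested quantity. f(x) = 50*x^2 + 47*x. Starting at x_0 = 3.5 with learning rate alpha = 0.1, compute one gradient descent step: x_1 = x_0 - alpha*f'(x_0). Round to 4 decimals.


We compute the gradient at x_0 and apply the update.
f'(x) = 100*x + 47
f'(3.5) = 100*3.5 + 47 = 397.0
x_1 = 3.5 - 0.1*397.0 = -36.2


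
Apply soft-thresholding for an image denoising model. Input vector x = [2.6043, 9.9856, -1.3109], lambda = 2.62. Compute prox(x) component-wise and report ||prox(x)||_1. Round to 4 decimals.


Soft-thresholding with lambda = 2.62:
prox(2.6043) = sign(2.6043)*max(|2.6043| - 2.62, 0) = 0.0
prox(9.9856) = sign(9.9856)*max(|9.9856| - 2.62, 0) = 7.3656
prox(-1.3109) = sign(-1.3109)*max(|-1.3109| - 2.62, 0) = 0.0
prox(x) = [0.0, 7.3656, 0.0]
||prox(x)||_1 = 0.0 + 7.3656 + 0.0 = 7.3656


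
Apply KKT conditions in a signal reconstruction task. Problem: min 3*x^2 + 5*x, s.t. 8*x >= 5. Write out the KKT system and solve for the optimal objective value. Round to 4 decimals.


Step 1: Try lambda = 0 (constraint inactive).
x_unc = -5/(2*3) = -0.8333
Check: 8*-0.8333 = -6.6664 < 5 -- violated!
Step 2: Constraint must be active: 8*x = 5
x* = 5/8 = 0.625
lambda = (2*3*0.625 + 5)/8 = 1.0938
Step 3: Compute optimal value.
f(x*) = 3*0.625^2 + 5*0.625 = 4.2969


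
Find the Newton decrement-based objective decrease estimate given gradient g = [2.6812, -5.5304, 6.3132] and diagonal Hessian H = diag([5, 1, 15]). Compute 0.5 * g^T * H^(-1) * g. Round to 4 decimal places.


Step 1: H is diagonal, so H^(-1) * g = [0.5362, -5.5304, 0.4209].
Step 2: g^T H^(-1) g = sum_i g_i^2 / H_ii
  = (2.6812)^2/5 + (-5.5304)^2/1 + (6.3132)^2/15
  = 1.4378 + 30.5853 + 2.6571 = 34.6802
Step 3: Objective decrease = 0.5 * g^T H^(-1) g = 17.3401


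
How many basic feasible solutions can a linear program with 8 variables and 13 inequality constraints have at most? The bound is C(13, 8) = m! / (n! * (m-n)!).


Each vertex corresponds to some choice of n active constraints out of m, so the number of vertices is at most C(m, n) = m! / (n!(m-n)!).
m = 13, n = 8
Numerator: 13 * 12 * 11 * 10 * 9 * 8 * 7 * 6
Denominator: 8! = 40320
C(13, 8) = 1287


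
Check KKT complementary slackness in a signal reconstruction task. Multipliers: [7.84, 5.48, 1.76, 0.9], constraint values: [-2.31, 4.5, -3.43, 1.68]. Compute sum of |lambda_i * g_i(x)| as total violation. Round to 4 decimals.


KKT complementary slackness check:
lambda_1 * g_1 = 7.84 * -2.31 = -18.1104
lambda_2 * g_2 = 5.48 * 4.5 = 24.66
lambda_3 * g_3 = 1.76 * -3.43 = -6.0368
lambda_4 * g_4 = 0.9 * 1.68 = 1.512
Total violation = 18.1104 + 24.66 + 6.0368 + 1.512 = 50.3192


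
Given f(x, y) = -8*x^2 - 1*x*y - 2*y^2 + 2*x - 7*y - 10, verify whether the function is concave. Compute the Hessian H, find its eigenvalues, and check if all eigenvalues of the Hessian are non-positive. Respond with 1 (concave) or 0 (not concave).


The Hessian of f(x,y) = -8*x^2 - 1*x*y - 2*y^2 + 2*x - 7*y - 10 is:
H = [[-16, -1], [-1, -4]]
Trace = -16 - 4 = -20
Determinant = -16*-4 - (-1)^2 = 63
Discriminant = (-20)^2 - 4*63 = 148.0
Eigenvalues: lambda_1 = -16.0828, lambda_2 = -3.9172
The function is concave.

1


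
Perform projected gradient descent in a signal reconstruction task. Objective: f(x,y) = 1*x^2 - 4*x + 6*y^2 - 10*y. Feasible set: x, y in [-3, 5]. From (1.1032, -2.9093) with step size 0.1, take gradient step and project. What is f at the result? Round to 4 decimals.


Step 1: Compute gradient at (1.1032, -2.9093).
grad_x = 2*1*1.1032 - 4 = -1.7936
grad_y = 2*6*-2.9093 - 10 = -44.9116
Step 2: Gradient step.
x_raw = 1.1032 - 0.1*-1.7936 = 1.2826
y_raw = -2.9093 - 0.1*-44.9116 = 1.5819
Step 3: Project onto [-3, 5].
x_proj = clip(1.2826) = 1.2826
y_proj = clip(1.5819) = 1.5819
Step 4: Evaluate f.
f(1.2826, 1.5819) = -4.2902


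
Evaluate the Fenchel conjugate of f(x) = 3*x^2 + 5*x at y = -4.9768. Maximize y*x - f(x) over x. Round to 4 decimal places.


f*(y) = sup_x {y*x - a*x^2 - b*x} = sup_x {(y-b)*x - a*x^2}
FOC: (y - b) - 2a*x = 0 => x* = (y - b)/(2a)
x* = (-4.9768 - 5)/(2*3) = -1.6628
f*(-4.9768) = (y-b)^2/(4a) = (-4.9768 - 5)^2/(4*3)
= 99.5365/12 = 8.2947


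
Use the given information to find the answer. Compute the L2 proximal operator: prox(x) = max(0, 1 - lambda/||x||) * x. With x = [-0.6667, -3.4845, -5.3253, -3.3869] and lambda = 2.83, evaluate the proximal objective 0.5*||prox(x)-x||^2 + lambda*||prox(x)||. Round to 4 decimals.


Step 1: Compute ||x||.
||x|| = 7.2399
Step 2: Compute scaling factor.
scale = max(0, 1 - 2.83/7.2399) = 0.6091
Step 3: prox(x) = [-0.4061, -2.1224, -3.2437, -2.063]
||prox(x)|| = 4.4099
Step 4: Proximal objective.
0.5*||prox-x||^2 = 4.0045
lambda*||prox|| = 12.48
Total = 16.4845


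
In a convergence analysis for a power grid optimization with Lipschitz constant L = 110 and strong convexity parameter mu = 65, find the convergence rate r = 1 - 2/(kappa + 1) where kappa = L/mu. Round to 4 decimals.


Step 1: Compute the condition number.
kappa = L/mu = 110/65 = 1.6923
Step 2: Compute the convergence rate.
r = 1 - 2/(kappa + 1) = 1 - 2*mu/(L + mu) = (L - mu)/(L + mu) = 45/175 = 0.2571


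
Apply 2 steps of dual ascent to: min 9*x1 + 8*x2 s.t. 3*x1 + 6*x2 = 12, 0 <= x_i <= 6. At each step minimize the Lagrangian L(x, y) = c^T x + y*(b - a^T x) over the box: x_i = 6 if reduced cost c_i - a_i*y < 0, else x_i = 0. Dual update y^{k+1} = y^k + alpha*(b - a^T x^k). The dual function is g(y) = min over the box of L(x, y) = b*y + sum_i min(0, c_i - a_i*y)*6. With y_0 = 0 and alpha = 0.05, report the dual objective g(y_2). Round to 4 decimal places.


Dual ascent for LP: min 9*x1 + 8*x2, 3*x1 + 6*x2 = 12, 0 <= x_i <= 6
Step 1: y^k = 0.0, reduced costs: (9.0, 8.0)
  x^k = (0.0, 0.0), subgradient = b - a^T x = 12.0
  y^{k+1} = 0.0 + 0.05*12.0 = 0.6
Step 2: y^k = 0.6, reduced costs: (7.2, 4.4)
  x^k = (0.0, 0.0), subgradient = b - a^T x = 12.0
  y^{k+1} = 0.6 + 0.05*12.0 = 1.2
Dual objective at y_2 = 1.2: reduced costs (5.4, 0.8), box minimizer x = (0.0, 0.0)
g(y_2) = b*y + (c1 - a1*y)*x1 + (c2 - a2*y)*x2 = 12*1.2 + 5.4*0.0 + 0.8*0.0 = 14.4 + 0.0 + 0.0 = 14.4


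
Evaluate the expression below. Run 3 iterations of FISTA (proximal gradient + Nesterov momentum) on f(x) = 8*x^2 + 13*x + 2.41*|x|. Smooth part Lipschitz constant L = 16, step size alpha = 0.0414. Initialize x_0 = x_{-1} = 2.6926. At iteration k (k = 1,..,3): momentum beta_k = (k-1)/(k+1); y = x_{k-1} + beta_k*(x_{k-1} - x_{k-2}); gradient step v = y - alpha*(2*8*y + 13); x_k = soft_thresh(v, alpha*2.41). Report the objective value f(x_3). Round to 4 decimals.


FISTA on f(x) = 8*x^2 + 13*x + 2.41*|x|
L = 16, alpha = 0.0414
Iteration 1: beta = 0.0, y = 2.6926 + 0.0*(2.6926 - 2.6926) = 2.6926
  grad(y) = 56.0816, v = y - alpha*grad = 0.3708
  prox(v) = soft_thresh(0.3708, 0.0998) = 0.271
Iteration 2: beta = 0.3333, y = 0.271 + 0.3333*(0.271 - 2.6926) = -0.5361
  grad(y) = 4.4218, v = y - alpha*grad = -0.7192
  prox(v) = soft_thresh(-0.7192, 0.0998) = -0.6194
Iteration 3: beta = 0.5, y = -0.6194 + 0.5*(-0.6194 - 0.271) = -1.0647
  grad(y) = -4.0346, v = y - alpha*grad = -0.8976
  prox(v) = soft_thresh(-0.8976, 0.0998) = -0.7979
f(x_3) = 8*(-0.7979)^2 + 13*(-0.7979) + 2.41*|-0.7979| = -3.3567


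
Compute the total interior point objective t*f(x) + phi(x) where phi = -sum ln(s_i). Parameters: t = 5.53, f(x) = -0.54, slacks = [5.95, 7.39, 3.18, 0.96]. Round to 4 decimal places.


Step 1: Compute log-barrier.
ln values: [1.7834, 2.0001, 1.1569, -0.0408]
phi = -(1.7834 + 2.0001 + 1.1569 - 0.0408) = -4.8996
Step 2: Compute augmented objective.
t*f(x) = 5.53*-0.54 = -2.9862
Total = -2.9862 - 4.8996 = -7.8858


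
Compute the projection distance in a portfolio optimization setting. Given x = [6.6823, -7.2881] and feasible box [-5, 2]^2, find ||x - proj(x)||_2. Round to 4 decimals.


Project each component onto [-5, 2].
clip(6.6823) = 2.0, clip(-7.2881) = -5.0
Projection = [2.0, -5.0]
Squared diffs: [21.9239, 5.2354]
Distance = sqrt(27.1593) = 5.2115


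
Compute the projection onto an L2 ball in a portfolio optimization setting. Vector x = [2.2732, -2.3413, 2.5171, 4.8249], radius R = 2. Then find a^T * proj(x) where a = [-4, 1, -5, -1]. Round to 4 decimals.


Step 1: Compute ||x|| (intermediates to 6 decimals).
||x|| = sqrt(2.2732^2 + (-2.3413)^2 + 2.5171^2 + 4.8249^2) = 6.345437
Step 2: Project.
Since ||x|| > R, scale = R/||x|| = 2/6.345437 = 0.315187, proj(x) = scale * x
proj(x) = [0.716483, -0.737947, 0.793357, 1.520746]
Step 3: Dot product.
a^T * proj(x) = -4*0.716483 + 1*(-0.737947) - 5*0.793357 - 1*1.520746 = -9.0914


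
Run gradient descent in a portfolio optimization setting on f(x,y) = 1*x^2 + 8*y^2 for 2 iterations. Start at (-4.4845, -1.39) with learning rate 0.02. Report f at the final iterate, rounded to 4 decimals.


Gradient descent on f(x,y) = 1*x^2 + 8*y^2.
Starting point: (-4.4845, -1.39), alpha = 0.02
Step 1: grad_x = 2*1*-4.4845 = -8.969, grad_y = 2*8*-1.39 = -22.24
  x_1 = -4.4845 - 0.02*-8.969 = -4.3051
  y_1 = -1.39 - 0.02*-22.24 = -0.9452
Step 2: grad_x = 2*1*-4.3051 = -8.6102, grad_y = 2*8*-0.9452 = -15.1232
  x_2 = -4.3051 - 0.02*-8.6102 = -4.1329
  y_2 = -0.9452 - 0.02*-15.1232 = -0.6427
f(-4.1329, -0.6427) = 1*(-4.1329)^2 + 8*(-0.6427)^2 = 20.3859


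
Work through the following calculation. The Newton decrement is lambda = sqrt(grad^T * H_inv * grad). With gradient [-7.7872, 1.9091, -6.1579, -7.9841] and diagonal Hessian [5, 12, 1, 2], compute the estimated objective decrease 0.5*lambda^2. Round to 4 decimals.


Step 1: H is diagonal, so H^(-1) * g = [-1.5574, 0.1591, -6.1579, -3.9921].
Step 2: g^T H^(-1) g = sum_i g_i^2 / H_ii
  = (-7.7872)^2/5 + (1.9091)^2/12 + (-6.1579)^2/1 + (-7.9841)^2/2
  = 12.1281 + 0.3037 + 37.9197 + 31.8729 = 82.2245
Step 3: Objective decrease = 0.5 * g^T H^(-1) g = 41.1122


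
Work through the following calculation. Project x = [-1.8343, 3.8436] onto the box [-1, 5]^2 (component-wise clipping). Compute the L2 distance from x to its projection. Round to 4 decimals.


Project each component onto [-1, 5].
clip(-1.8343) = -1.0, clip(3.8436) = 3.8436
Projection = [-1.0, 3.8436]
Squared diffs: [0.6961, 0.0]
Distance = sqrt(0.6961) = 0.8343


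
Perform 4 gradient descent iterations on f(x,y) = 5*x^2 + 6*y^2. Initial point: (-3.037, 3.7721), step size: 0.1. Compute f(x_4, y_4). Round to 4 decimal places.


Gradient descent on f(x,y) = 5*x^2 + 6*y^2.
Starting point: (-3.037, 3.7721), alpha = 0.1
Step 1: grad_x = 2*5*-3.037 = -30.37, grad_y = 2*6*3.7721 = 45.2652
  x_1 = -3.037 - 0.1*-30.37 = 0.0
  y_1 = 3.7721 - 0.1*45.2652 = -0.7544
Step 2: grad_x = 2*5*0.0 = 0.0, grad_y = 2*6*-0.7544 = -9.053
  x_2 = 0.0 - 0.1*0.0 = 0.0
  y_2 = -0.7544 - 0.1*-9.053 = 0.1509
Step 3: grad_x = 2*5*0.0 = 0.0, grad_y = 2*6*0.1509 = 1.8106
  x_3 = 0.0 - 0.1*0.0 = 0.0
  y_3 = 0.1509 - 0.1*1.8106 = -0.0302
Step 4: grad_x = 2*5*0.0 = 0.0, grad_y = 2*6*-0.0302 = -0.3621
  x_4 = 0.0 - 0.1*0.0 = 0.0
  y_4 = -0.0302 - 0.1*-0.3621 = 0.006
f(0.0, 0.006) = 5*0.0^2 + 6*0.006^2 = 0.0002


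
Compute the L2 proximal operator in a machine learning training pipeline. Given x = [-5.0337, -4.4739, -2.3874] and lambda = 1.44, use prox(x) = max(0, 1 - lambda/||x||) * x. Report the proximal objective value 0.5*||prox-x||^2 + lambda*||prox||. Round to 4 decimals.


Step 1: Compute ||x||.
||x|| = 7.1452
Step 2: Compute scaling factor.
scale = max(0, 1 - 1.44/7.1452) = 0.7985
Step 3: prox(x) = [-4.0192, -3.5723, -1.9063]
||prox(x)|| = 5.7052
Step 4: Proximal objective.
0.5*||prox-x||^2 = 1.0368
lambda*||prox|| = 8.2155
Total = 9.2523


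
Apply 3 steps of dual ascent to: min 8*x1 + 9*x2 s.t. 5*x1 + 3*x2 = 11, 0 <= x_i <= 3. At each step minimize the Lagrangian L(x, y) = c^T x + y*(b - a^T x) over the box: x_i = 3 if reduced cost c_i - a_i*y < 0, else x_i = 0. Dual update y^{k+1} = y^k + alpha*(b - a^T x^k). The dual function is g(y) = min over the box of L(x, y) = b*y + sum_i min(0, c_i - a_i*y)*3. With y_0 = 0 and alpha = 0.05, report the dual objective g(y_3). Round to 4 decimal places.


Dual ascent for LP: min 8*x1 + 9*x2, 5*x1 + 3*x2 = 11, 0 <= x_i <= 3
Step 1: y^k = 0.0, reduced costs: (8.0, 9.0)
  x^k = (0.0, 0.0), subgradient = b - a^T x = 11.0
  y^{k+1} = 0.0 + 0.05*11.0 = 0.55
Step 2: y^k = 0.55, reduced costs: (5.25, 7.35)
  x^k = (0.0, 0.0), subgradient = b - a^T x = 11.0
  y^{k+1} = 0.55 + 0.05*11.0 = 1.1
Step 3: y^k = 1.1, reduced costs: (2.5, 5.7)
  x^k = (0.0, 0.0), subgradient = b - a^T x = 11.0
  y^{k+1} = 1.1 + 0.05*11.0 = 1.65
Dual objective at y_3 = 1.65: reduced costs (-0.25, 4.05), box minimizer x = (3.0, 0.0)
g(y_3) = b*y + (c1 - a1*y)*x1 + (c2 - a2*y)*x2 = 11*1.65 + (-0.25)*3.0 + 4.05*0.0 = 18.15 - 0.75 + 0.0 = 17.4


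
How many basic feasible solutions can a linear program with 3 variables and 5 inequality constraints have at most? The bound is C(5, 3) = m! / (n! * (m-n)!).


Each vertex corresponds to some choice of n active constraints out of m, so the number of vertices is at most C(m, n) = m! / (n!(m-n)!).
m = 5, n = 3
Numerator: 5 * 4 * 3
Denominator: 3! = 6
C(5, 3) = 10


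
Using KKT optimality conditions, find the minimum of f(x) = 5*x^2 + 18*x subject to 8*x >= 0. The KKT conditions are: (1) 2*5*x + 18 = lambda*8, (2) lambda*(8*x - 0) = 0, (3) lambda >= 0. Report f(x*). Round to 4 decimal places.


Step 1: Try lambda = 0 (constraint inactive).
x_unc = -18/(2*5) = -1.8
Check: 8*-1.8 = -14.4 < 0 -- violated!
Step 2: Constraint must be active: 8*x = 0
x* = 0/8 = 0.0
lambda = (2*5*0.0 + 18)/8 = 2.25
Step 3: Compute optimal value.
f(x*) = 5*0.0^2 + 18*0.0 = 0.0


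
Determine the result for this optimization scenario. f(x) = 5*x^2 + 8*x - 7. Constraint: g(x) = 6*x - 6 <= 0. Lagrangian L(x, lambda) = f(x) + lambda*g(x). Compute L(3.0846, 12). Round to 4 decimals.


Step 1: Evaluate f(x).
f(3.0846) = 5*3.0846^2 + 8*3.0846 - 7 = 65.2506
Step 2: Evaluate g(x).
g(3.0846) = 6*3.0846 - 6 = 12.5076
Step 3: Compute Lagrangian.
L = 65.2506 + 12*12.5076 = 215.3418


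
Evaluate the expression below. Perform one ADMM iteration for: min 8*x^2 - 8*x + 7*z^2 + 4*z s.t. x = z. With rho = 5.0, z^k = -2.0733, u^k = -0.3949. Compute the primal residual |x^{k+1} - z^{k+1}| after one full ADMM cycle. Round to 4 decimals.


ADMM iteration with rho = 5.0, z^k = -2.0733, u^k = -0.3949
Step 1: x-update.
Minimize 8*x^2 - 8*x + (5.0/2)*(x + 2.0733 - 0.3949)^2
FOC: (2*8 + 5.0)*x = 8 + 5.0*(-2.0733 + 0.3949)
x^{k+1} = -0.0187
Step 2: z-update.
Minimize 7*z^2 + 4*z + (5.0/2)*(-0.0187 - z - 0.3949)^2
FOC: (2*7 + 5.0)*z = -4 + 5.0*(-0.0187 - 0.3949)
z^{k+1} = -0.3194
Step 3: u-update.
u^{k+1} = -0.3949 - 0.0187 + 0.3194 = -0.0942
Step 4: Primal residual = |-0.0187 + 0.3194| = 0.3007


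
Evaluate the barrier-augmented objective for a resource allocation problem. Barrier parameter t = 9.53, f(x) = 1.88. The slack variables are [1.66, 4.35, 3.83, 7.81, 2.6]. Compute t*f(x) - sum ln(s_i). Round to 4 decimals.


Step 1: Compute log-barrier.
ln values: [0.5068, 1.4702, 1.3429, 2.0554, 0.9555]
phi = -(0.5068 + 1.4702 + 1.3429 + 2.0554 + 0.9555) = -6.3308
Step 2: Compute augmented objective.
t*f(x) = 9.53*1.88 = 17.9164
Total = 17.9164 - 6.3308 = 11.5856


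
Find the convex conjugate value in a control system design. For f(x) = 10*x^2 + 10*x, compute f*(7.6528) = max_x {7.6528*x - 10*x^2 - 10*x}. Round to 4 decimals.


f*(y) = sup_x {y*x - a*x^2 - b*x} = sup_x {(y-b)*x - a*x^2}
FOC: (y - b) - 2a*x = 0 => x* = (y - b)/(2a)
x* = (7.6528 - 10)/(2*10) = -0.1174
f*(7.6528) = (y-b)^2/(4a) = (7.6528 - 10)^2/(4*10)
= 5.5093/40 = 0.1377


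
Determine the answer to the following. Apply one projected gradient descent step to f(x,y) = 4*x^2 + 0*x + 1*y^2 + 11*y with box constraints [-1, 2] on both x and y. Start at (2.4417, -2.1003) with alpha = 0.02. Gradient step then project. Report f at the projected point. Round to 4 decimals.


Step 1: Compute gradient at (2.4417, -2.1003).
grad_x = 2*4*2.4417 + 0 = 19.5336
grad_y = 2*1*-2.1003 + 11 = 6.7994
Step 2: Gradient step.
x_raw = 2.4417 - 0.02*19.5336 = 2.051
y_raw = -2.1003 - 0.02*6.7994 = -2.2363
Step 3: Project onto [-1, 2].
x_proj = clip(2.051) = 2.0
y_proj = clip(-2.2363) = -1.0
Step 4: Evaluate f.
f(2.0, -1.0) = 6.0


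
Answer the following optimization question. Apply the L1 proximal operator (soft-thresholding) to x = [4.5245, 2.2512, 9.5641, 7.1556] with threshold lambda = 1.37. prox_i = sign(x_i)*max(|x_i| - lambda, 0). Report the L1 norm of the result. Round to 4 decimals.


Soft-thresholding with lambda = 1.37:
prox(4.5245) = sign(4.5245)*max(|4.5245| - 1.37, 0) = 3.1545
prox(2.2512) = sign(2.2512)*max(|2.2512| - 1.37, 0) = 0.8812
prox(9.5641) = sign(9.5641)*max(|9.5641| - 1.37, 0) = 8.1941
prox(7.1556) = sign(7.1556)*max(|7.1556| - 1.37, 0) = 5.7856
prox(x) = [3.1545, 0.8812, 8.1941, 5.7856]
||prox(x)||_1 = 3.1545 + 0.8812 + 8.1941 + 5.7856 = 18.0154


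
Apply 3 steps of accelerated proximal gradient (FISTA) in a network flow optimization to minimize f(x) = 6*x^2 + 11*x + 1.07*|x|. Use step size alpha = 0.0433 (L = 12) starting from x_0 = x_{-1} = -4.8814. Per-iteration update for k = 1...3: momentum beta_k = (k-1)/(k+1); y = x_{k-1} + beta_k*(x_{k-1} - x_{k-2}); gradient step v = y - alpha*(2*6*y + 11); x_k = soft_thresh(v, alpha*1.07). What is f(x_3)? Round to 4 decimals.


FISTA on f(x) = 6*x^2 + 11*x + 1.07*|x|
L = 12, alpha = 0.0433
Iteration 1: beta = 0.0, y = -4.8814 + 0.0*(-4.8814 + 4.8814) = -4.8814
  grad(y) = -47.5768, v = y - alpha*grad = -2.8213
  prox(v) = soft_thresh(-2.8213, 0.0463) = -2.775
Iteration 2: beta = 0.3333, y = -2.775 + 0.3333*(-2.775 + 4.8814) = -2.0729
  grad(y) = -13.8743, v = y - alpha*grad = -1.4721
  prox(v) = soft_thresh(-1.4721, 0.0463) = -1.4258
Iteration 3: beta = 0.5, y = -1.4258 + 0.5*(-1.4258 + 2.775) = -0.7512
  grad(y) = 1.9861, v = y - alpha*grad = -0.8372
  prox(v) = soft_thresh(-0.8372, 0.0463) = -0.7908
f(x_3) = 6*(-0.7908)^2 + 11*(-0.7908) + 1.07*|-0.7908| = -4.1005


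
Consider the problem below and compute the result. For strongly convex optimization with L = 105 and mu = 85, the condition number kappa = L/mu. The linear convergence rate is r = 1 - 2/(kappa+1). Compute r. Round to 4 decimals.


Step 1: Compute the condition number.
kappa = L/mu = 105/85 = 1.2353
Step 2: Compute the convergence rate.
r = 1 - 2/(kappa + 1) = 1 - 2*mu/(L + mu) = (L - mu)/(L + mu) = 20/190 = 0.1053


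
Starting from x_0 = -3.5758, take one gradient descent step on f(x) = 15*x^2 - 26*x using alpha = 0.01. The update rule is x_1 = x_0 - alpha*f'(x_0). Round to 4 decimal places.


We compute the gradient at x_0 and apply the update.
f'(x) = 30*x - 26
f'(-3.5758) = 30*-3.5758 - 26 = -133.274
x_1 = -3.5758 - 0.01*-133.274 = -2.2431


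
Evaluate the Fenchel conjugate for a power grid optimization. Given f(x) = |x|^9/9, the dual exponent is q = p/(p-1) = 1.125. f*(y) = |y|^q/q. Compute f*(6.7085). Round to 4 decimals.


The conjugate exponent q satisfies 1/p + 1/q = 1.
p = 9, so q = 9/(9 - 1) = 1.125
|y|^q = 6.7085^1.125 = 8.5105
f*(6.7085) = 8.5105 / 1.125 = 7.5649


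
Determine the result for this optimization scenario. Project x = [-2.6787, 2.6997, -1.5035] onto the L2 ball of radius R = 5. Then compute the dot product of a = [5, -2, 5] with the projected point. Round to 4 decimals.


Step 1: Compute ||x|| (intermediates to 6 decimals).
||x|| = sqrt((-2.6787)^2 + 2.6997^2 + (-1.5035)^2) = 4.089539
Step 2: Project.
Since ||x|| <= R, proj = x (no scaling needed).
proj(x) = [-2.6787, 2.6997, -1.5035]
Step 3: Dot product.
a^T * proj(x) = 5*(-2.6787) - 2*2.6997 + 5*(-1.5035) = -26.3104


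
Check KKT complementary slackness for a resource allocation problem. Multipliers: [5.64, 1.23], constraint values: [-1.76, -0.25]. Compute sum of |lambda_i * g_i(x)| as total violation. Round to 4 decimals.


KKT complementary slackness check:
lambda_1 * g_1 = 5.64 * -1.76 = -9.9264
lambda_2 * g_2 = 1.23 * -0.25 = -0.3075
Total violation = 9.9264 + 0.3075 = 10.2339


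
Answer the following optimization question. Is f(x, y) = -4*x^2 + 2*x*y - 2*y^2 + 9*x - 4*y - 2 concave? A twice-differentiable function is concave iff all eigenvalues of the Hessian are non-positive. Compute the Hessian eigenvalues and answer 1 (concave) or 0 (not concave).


The Hessian of f(x,y) = -4*x^2 + 2*x*y - 2*y^2 + 9*x - 4*y - 2 is:
H = [[-8, 2], [2, -4]]
Trace = -8 - 4 = -12
Determinant = -8*-4 - (2)^2 = 28
Discriminant = (-12)^2 - 4*28 = 32.0
Eigenvalues: lambda_1 = -8.8284, lambda_2 = -3.1716
The function is concave.

1


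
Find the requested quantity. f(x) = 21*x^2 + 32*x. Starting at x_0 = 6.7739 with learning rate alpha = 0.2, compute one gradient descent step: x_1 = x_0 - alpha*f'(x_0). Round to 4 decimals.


We compute the gradient at x_0 and apply the update.
f'(x) = 42*x + 32
f'(6.7739) = 42*6.7739 + 32 = 316.5038
x_1 = 6.7739 - 0.2*316.5038 = -56.5269


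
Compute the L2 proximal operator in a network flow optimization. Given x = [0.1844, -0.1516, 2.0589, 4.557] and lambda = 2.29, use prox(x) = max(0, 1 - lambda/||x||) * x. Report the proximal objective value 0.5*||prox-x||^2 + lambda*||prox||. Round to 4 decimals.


Step 1: Compute ||x||.
||x|| = 5.0062
Step 2: Compute scaling factor.
scale = max(0, 1 - 2.29/5.0062) = 0.5426
Step 3: prox(x) = [0.1, -0.0823, 1.1171, 2.4725]
||prox(x)|| = 2.7162
Step 4: Proximal objective.
0.5*||prox-x||^2 = 2.6221
lambda*||prox|| = 6.2201
Total = 8.8422


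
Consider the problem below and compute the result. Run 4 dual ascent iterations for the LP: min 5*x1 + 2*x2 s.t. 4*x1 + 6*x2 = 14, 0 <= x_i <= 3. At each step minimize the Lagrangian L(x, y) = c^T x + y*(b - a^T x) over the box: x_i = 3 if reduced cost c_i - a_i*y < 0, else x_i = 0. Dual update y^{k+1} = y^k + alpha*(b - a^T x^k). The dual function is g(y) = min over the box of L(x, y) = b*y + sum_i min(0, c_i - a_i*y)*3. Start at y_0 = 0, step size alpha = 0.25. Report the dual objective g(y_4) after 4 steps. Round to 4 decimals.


Dual ascent for LP: min 5*x1 + 2*x2, 4*x1 + 6*x2 = 14, 0 <= x_i <= 3
Step 1: y^k = 0.0, reduced costs: (5.0, 2.0)
  x^k = (0.0, 0.0), subgradient = b - a^T x = 14.0
  y^{k+1} = 0.0 + 0.25*14.0 = 3.5
Step 2: y^k = 3.5, reduced costs: (-9.0, -19.0)
  x^k = (3.0, 3.0), subgradient = b - a^T x = -16.0
  y^{k+1} = 3.5 + 0.25*-16.0 = -0.5
Step 3: y^k = -0.5, reduced costs: (7.0, 5.0)
  x^k = (0.0, 0.0), subgradient = b - a^T x = 14.0
  y^{k+1} = -0.5 + 0.25*14.0 = 3.0
Step 4: y^k = 3.0, reduced costs: (-7.0, -16.0)
  x^k = (3.0, 3.0), subgradient = b - a^T x = -16.0
  y^{k+1} = 3.0 + 0.25*-16.0 = -1.0
Dual objective at y_4 = -1.0: reduced costs (9.0, 8.0), box minimizer x = (0.0, 0.0)
g(y_4) = b*y + (c1 - a1*y)*x1 + (c2 - a2*y)*x2 = 14*(-1.0) + 9.0*0.0 + 8.0*0.0 = -14.0 + 0.0 + 0.0 = -14.0


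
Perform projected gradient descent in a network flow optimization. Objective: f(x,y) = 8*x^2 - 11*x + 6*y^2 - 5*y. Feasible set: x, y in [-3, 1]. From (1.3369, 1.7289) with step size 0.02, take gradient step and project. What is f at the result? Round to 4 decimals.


Step 1: Compute gradient at (1.3369, 1.7289).
grad_x = 2*8*1.3369 - 11 = 10.3904
grad_y = 2*6*1.7289 - 5 = 15.7468
Step 2: Gradient step.
x_raw = 1.3369 - 0.02*10.3904 = 1.1291
y_raw = 1.7289 - 0.02*15.7468 = 1.414
Step 3: Project onto [-3, 1].
x_proj = clip(1.1291) = 1.0
y_proj = clip(1.414) = 1.0
Step 4: Evaluate f.
f(1.0, 1.0) = -2.0


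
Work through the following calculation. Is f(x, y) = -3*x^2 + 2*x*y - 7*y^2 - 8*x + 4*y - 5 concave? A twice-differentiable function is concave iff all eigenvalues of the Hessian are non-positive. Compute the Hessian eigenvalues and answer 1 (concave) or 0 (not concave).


The Hessian of f(x,y) = -3*x^2 + 2*x*y - 7*y^2 - 8*x + 4*y - 5 is:
H = [[-6, 2], [2, -14]]
Trace = -6 - 14 = -20
Determinant = -6*-14 - (2)^2 = 80
Discriminant = (-20)^2 - 4*80 = 80.0
Eigenvalues: lambda_1 = -14.4721, lambda_2 = -5.5279
The function is concave.

1


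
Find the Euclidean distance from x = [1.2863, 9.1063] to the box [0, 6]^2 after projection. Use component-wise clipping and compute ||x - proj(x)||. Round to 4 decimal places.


Project each component onto [0, 6].
clip(1.2863) = 1.2863, clip(9.1063) = 6.0
Projection = [1.2863, 6.0]
Squared diffs: [0.0, 9.6491]
Distance = sqrt(9.6491) = 3.1063


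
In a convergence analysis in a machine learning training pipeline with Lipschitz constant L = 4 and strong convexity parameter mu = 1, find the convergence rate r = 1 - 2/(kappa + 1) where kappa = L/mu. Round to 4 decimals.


Step 1: Compute the condition number.
kappa = L/mu = 4/1 = 4.0
Step 2: Compute the convergence rate.
r = 1 - 2/(kappa + 1) = 1 - 2*mu/(L + mu) = (L - mu)/(L + mu) = 3/5 = 0.6


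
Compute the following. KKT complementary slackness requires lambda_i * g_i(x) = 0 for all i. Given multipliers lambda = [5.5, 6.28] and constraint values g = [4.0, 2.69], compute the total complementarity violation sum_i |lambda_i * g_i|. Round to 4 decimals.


KKT complementary slackness check:
lambda_1 * g_1 = 5.5 * 4.0 = 22.0
lambda_2 * g_2 = 6.28 * 2.69 = 16.8932
Total violation = 22.0 + 16.8932 = 38.8932


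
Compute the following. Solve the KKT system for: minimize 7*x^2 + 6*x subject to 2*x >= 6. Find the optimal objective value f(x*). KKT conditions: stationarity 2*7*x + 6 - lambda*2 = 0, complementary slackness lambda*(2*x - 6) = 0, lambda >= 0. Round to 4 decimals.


Step 1: Try lambda = 0 (constraint inactive).
x_unc = -6/(2*7) = -0.4286
Check: 2*-0.4286 = -0.8572 < 6 -- violated!
Step 2: Constraint must be active: 2*x = 6
x* = 6/2 = 3.0
lambda = (2*7*3.0 + 6)/2 = 24.0
Step 3: Compute optimal value.
f(x*) = 7*3.0^2 + 6*3.0 = 81.0


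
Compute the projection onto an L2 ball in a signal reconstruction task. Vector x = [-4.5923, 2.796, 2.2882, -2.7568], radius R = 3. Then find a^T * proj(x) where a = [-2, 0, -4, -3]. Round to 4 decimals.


Step 1: Compute ||x|| (intermediates to 6 decimals).
||x|| = sqrt((-4.5923)^2 + 2.796^2 + 2.2882^2 + (-2.7568)^2) = 6.460854
Step 2: Project.
Since ||x|| > R, scale = R/||x|| = 3/6.460854 = 0.464335, proj(x) = scale * x
proj(x) = [-2.132366, 1.298281, 1.062491, -1.280079]
Step 3: Dot product.
a^T * proj(x) = -2*(-2.132366) + 0*1.298281 - 4*1.062491 - 3*(-1.280079) = 3.855


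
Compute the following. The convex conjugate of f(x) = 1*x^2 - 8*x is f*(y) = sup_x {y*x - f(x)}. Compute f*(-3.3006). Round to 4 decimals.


f*(y) = sup_x {y*x - a*x^2 - b*x} = sup_x {(y-b)*x - a*x^2}
FOC: (y - b) - 2a*x = 0 => x* = (y - b)/(2a)
x* = (-3.3006 + 8)/(2*1) = 2.3497
f*(-3.3006) = (y-b)^2/(4a) = (-3.3006 + 8)^2/(4*1)
= 22.0844/4 = 5.5211


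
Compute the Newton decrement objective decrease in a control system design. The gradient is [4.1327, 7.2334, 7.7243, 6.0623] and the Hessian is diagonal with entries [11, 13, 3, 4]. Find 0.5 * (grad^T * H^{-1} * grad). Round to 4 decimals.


Step 1: H is diagonal, so H^(-1) * g = [0.3757, 0.5564, 2.5748, 1.5156].
Step 2: g^T H^(-1) g = sum_i g_i^2 / H_ii
  = (4.1327)^2/11 + (7.2334)^2/13 + (7.7243)^2/3 + (6.0623)^2/4
  = 1.5527 + 4.0248 + 19.8883 + 9.1879 = 34.6536
Step 3: Objective decrease = 0.5 * g^T H^(-1) g = 17.3268


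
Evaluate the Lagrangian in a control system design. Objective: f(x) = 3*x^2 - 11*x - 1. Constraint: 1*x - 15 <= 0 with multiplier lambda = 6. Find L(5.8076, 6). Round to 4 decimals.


Step 1: Evaluate f(x).
f(5.8076) = 3*5.8076^2 - 11*5.8076 - 1 = 36.3011
Step 2: Evaluate g(x).
g(5.8076) = 1*5.8076 - 15 = -9.1924
Step 3: Compute Lagrangian.
L = 36.3011 + 6*-9.1924 = -18.8533


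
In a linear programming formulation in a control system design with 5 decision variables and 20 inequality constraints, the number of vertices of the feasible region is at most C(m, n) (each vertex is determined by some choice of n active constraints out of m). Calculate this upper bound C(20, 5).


Each vertex corresponds to some choice of n active constraints out of m, so the number of vertices is at most C(m, n) = m! / (n!(m-n)!).
m = 20, n = 5
Numerator: 20 * 19 * 18 * 17 * 16
Denominator: 5! = 120
C(20, 5) = 15504


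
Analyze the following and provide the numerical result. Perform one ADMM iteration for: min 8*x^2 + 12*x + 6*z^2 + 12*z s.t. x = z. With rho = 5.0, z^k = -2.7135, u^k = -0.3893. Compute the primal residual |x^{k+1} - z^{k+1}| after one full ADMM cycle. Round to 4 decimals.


ADMM iteration with rho = 5.0, z^k = -2.7135, u^k = -0.3893
Step 1: x-update.
Minimize 8*x^2 + 12*x + (5.0/2)*(x + 2.7135 - 0.3893)^2
FOC: (2*8 + 5.0)*x = -12 + 5.0*(-2.7135 + 0.3893)
x^{k+1} = -1.1248
Step 2: z-update.
Minimize 6*z^2 + 12*z + (5.0/2)*(-1.1248 - z - 0.3893)^2
FOC: (2*6 + 5.0)*z = -12 + 5.0*(-1.1248 - 0.3893)
z^{k+1} = -1.1512
Step 3: u-update.
u^{k+1} = -0.3893 - 1.1248 + 1.1512 = -0.3629
Step 4: Primal residual = |-1.1248 + 1.1512| = 0.0264


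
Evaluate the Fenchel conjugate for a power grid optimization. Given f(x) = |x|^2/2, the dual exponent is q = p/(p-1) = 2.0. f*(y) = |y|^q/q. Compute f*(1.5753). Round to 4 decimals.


The conjugate exponent q satisfies 1/p + 1/q = 1.
p = 2, so q = 2/(2 - 1) = 2.0
|y|^q = 1.5753^2.0 = 2.4816
f*(1.5753) = 2.4816 / 2.0 = 1.2408


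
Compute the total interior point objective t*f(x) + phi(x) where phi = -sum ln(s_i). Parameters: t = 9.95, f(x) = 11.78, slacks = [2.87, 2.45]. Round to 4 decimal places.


Step 1: Compute log-barrier.
ln values: [1.0543, 0.8961]
phi = -(1.0543 + 0.8961) = -1.9504
Step 2: Compute augmented objective.
t*f(x) = 9.95*11.78 = 117.211
Total = 117.211 - 1.9504 = 115.2606


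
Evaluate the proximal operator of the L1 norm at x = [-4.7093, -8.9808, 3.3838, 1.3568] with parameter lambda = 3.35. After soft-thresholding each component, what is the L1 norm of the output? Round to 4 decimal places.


Soft-thresholding with lambda = 3.35:
prox(-4.7093) = sign(-4.7093)*max(|-4.7093| - 3.35, 0) = -1.3593
prox(-8.9808) = sign(-8.9808)*max(|-8.9808| - 3.35, 0) = -5.6308
prox(3.3838) = sign(3.3838)*max(|3.3838| - 3.35, 0) = 0.0338
prox(1.3568) = sign(1.3568)*max(|1.3568| - 3.35, 0) = 0.0
prox(x) = [-1.3593, -5.6308, 0.0338, 0.0]
||prox(x)||_1 = 1.3593 + 5.6308 + 0.0338 + 0.0 = 7.0239


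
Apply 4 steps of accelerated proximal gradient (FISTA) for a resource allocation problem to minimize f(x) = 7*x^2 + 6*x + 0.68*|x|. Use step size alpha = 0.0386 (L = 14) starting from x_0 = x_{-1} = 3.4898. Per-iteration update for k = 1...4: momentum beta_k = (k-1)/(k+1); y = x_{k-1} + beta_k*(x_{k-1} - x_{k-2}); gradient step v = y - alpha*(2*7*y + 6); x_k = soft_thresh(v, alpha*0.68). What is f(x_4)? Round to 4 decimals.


FISTA on f(x) = 7*x^2 + 6*x + 0.68*|x|
L = 14, alpha = 0.0386
Iteration 1: beta = 0.0, y = 3.4898 + 0.0*(3.4898 - 3.4898) = 3.4898
  grad(y) = 54.8572, v = y - alpha*grad = 1.3723
  prox(v) = soft_thresh(1.3723, 0.0262) = 1.3461
Iteration 2: beta = 0.3333, y = 1.3461 + 0.3333*(1.3461 - 3.4898) = 0.6315
  grad(y) = 14.8408, v = y - alpha*grad = 0.0586
  prox(v) = soft_thresh(0.0586, 0.0262) = 0.0324
Iteration 3: beta = 0.5, y = 0.0324 + 0.5*(0.0324 - 1.3461) = -0.6245
  grad(y) = -2.7424, v = y - alpha*grad = -0.5186
  prox(v) = soft_thresh(-0.5186, 0.0262) = -0.4924
Iteration 4: beta = 0.6, y = -0.4924 + 0.6*(-0.4924 - 0.0324) = -0.8072
  grad(y) = -5.3007, v = y - alpha*grad = -0.6026
  prox(v) = soft_thresh(-0.6026, 0.0262) = -0.5763
f(x_4) = 7*(-0.5763)^2 + 6*(-0.5763) + 0.68*|-0.5763| = -0.741


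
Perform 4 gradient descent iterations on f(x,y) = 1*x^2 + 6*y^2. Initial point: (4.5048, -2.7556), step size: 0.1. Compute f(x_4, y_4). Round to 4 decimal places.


Gradient descent on f(x,y) = 1*x^2 + 6*y^2.
Starting point: (4.5048, -2.7556), alpha = 0.1
Step 1: grad_x = 2*1*4.5048 = 9.0096, grad_y = 2*6*-2.7556 = -33.0672
  x_1 = 4.5048 - 0.1*9.0096 = 3.6038
  y_1 = -2.7556 - 0.1*-33.0672 = 0.5511
Step 2: grad_x = 2*1*3.6038 = 7.2077, grad_y = 2*6*0.5511 = 6.6134
  x_2 = 3.6038 - 0.1*7.2077 = 2.8831
  y_2 = 0.5511 - 0.1*6.6134 = -0.1102
Step 3: grad_x = 2*1*2.8831 = 5.7661, grad_y = 2*6*-0.1102 = -1.3227
  x_3 = 2.8831 - 0.1*5.7661 = 2.3065
  y_3 = -0.1102 - 0.1*-1.3227 = 0.022
Step 4: grad_x = 2*1*2.3065 = 4.6129, grad_y = 2*6*0.022 = 0.2645
  x_4 = 2.3065 - 0.1*4.6129 = 1.8452
  y_4 = 0.022 - 0.1*0.2645 = -0.0044
f(1.8452, -0.0044) = 1*1.8452^2 + 6*(-0.0044)^2 = 3.4048


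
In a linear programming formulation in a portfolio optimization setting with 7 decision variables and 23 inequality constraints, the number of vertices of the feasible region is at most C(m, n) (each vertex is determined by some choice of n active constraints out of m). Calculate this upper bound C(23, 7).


Each vertex corresponds to some choice of n active constraints out of m, so the number of vertices is at most C(m, n) = m! / (n!(m-n)!).
m = 23, n = 7
Numerator: 23 * 22 * 21 * 20 * 19 * 18 * 17
Denominator: 7! = 5040
C(23, 7) = 245157


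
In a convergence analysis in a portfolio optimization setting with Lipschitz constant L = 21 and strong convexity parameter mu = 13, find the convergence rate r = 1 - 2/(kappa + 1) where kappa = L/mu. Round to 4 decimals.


Step 1: Compute the condition number.
kappa = L/mu = 21/13 = 1.6154
Step 2: Compute the convergence rate.
r = 1 - 2/(kappa + 1) = 1 - 2*mu/(L + mu) = (L - mu)/(L + mu) = 8/34 = 0.2353
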